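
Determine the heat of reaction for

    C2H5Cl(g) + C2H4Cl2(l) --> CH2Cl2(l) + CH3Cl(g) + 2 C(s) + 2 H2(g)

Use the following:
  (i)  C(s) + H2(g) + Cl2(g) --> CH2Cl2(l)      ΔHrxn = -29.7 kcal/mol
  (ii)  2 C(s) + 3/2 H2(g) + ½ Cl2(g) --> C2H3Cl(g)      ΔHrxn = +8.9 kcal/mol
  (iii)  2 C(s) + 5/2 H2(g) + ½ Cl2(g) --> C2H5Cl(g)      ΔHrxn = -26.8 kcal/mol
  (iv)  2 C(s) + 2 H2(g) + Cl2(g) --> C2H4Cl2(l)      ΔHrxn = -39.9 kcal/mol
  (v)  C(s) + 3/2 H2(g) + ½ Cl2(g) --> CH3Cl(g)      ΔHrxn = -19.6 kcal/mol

ΔHrxn = 17.4 kcal/mol

(i) as written (CH2Cl2(l) already on the product side): -29.7 kcal/mol
(ii): not needed (C2H3Cl(g) appears nowhere else).
(iii) reversed (C2H5Cl(g) must end up as a reactant): +26.8 kcal/mol
(iv) reversed (reverse to put C2H4Cl2(l) on the reactant side): +39.9 kcal/mol
(v) as written (CH3Cl(g) already on the product side): -19.6 kcal/mol
Summing the manipulated equations, ΔHrxn = (1)·(-29.7) + (-1)·(-26.8) + (-1)·(-39.9) + (1)·(-19.6) = 17.4 kcal/mol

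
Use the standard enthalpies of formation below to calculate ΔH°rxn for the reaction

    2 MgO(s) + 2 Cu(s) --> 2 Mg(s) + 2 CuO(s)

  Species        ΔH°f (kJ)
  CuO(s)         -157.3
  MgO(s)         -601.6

ΔH°rxn = 888.6 kJ

Products: 2·(+0.0) + 2·(-157.3) = -314.6
Reactants: 2·(-601.6) + 2·(+0.0) = -1203.2
ΔH°rxn = (-314.6) − (-1203.2) = 888.6 kJ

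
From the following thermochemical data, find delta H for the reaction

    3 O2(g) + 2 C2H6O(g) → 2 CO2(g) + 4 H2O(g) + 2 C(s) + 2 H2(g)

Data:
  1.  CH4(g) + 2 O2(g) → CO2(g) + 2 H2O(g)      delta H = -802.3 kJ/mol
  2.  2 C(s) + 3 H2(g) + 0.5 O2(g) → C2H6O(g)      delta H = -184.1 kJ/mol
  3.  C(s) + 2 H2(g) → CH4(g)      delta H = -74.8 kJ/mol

delta H = -1386.0 kJ/mol

eq. 1 × 2: (2)·(-802.3) = -1604.6 kJ/mol
eq. 2 reversed and × 2: (-2)·(-184.1) = +368.2 kJ/mol
eq. 3 × 2: (2)·(-74.8) = -149.6 kJ/mol
Since enthalpy is a state function, delta H = (-1604.6) + (+368.2) + (-149.6) = -1386.0 kJ/mol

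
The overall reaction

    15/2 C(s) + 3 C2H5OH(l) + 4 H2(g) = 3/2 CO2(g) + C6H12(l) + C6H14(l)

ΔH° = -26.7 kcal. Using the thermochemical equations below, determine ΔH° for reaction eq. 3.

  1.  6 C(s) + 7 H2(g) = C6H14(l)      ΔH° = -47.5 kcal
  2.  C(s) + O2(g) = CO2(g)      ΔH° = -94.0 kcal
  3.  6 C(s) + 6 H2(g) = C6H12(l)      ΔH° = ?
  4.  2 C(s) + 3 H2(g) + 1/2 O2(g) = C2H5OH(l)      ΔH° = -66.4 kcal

eq. 1 as written (C6H14(l) already on the product side): -47.5 kcal
eq. 2 × 3/2 (×3/2 to match 3/2 CO2(g) in the target): (3/2)·(-94.0) = -141.0 kcal
eq. 3 as written (C6H12(l) already on the product side): contributes x
eq. 4 reversed and × 3 (C2H5OH(l) must end up as a reactant; ×3 to match 3 C2H5OH(l) in the target): (-3)·(-66.4) = +199.2 kcal
-26.7 = (-47.5) + (-141.0) + (+199.2) + x
x = (-26.7 − (+10.7)) / (1) = -37.4 kcal

ΔH° = -37.4 kcal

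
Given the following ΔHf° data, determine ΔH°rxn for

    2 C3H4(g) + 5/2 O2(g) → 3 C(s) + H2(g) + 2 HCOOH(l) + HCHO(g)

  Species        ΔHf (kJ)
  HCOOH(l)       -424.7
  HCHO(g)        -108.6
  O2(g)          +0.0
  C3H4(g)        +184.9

ΔH°rxn = Σ nΔHf°(products) − Σ nΔHf°(reactants).
Products: 3·(+0.0) + 1·(+0.0) + 2·(-424.7) + 1·(-108.6) = -958.0
Reactants: 2·(+184.9) + 5/2·(+0.0) = +369.8
ΔH°rxn = (-958.0) − (+369.8) = -1327.8 kJ

ΔH°rxn = -1327.8 kJ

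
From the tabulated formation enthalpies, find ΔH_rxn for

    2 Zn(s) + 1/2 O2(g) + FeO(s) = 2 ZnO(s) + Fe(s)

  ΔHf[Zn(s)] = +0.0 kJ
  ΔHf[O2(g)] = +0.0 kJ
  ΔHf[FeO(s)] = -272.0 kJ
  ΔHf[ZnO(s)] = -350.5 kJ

ΔH°rxn = Σ nΔHf°(products) − Σ nΔHf°(reactants).
Products: 2·(-350.5) + 1·(+0.0) = -701.0
Reactants: 2·(+0.0) + 1/2·(+0.0) + 1·(-272.0) = -272.0
ΔH_rxn = (-701.0) − (-272.0) = -429.0 kJ

ΔH_rxn = -429.0 kJ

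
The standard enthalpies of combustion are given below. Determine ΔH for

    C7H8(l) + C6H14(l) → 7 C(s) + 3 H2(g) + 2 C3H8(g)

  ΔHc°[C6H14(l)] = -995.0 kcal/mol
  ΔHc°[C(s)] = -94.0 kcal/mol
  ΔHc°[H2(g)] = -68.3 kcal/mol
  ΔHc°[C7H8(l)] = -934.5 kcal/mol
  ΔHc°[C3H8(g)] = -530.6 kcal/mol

With combustion enthalpies, reactants minus products:
= [1·(-934.5) + 1·(-995.0)] − [7·(-94.0) + 3·(-68.3) + 2·(-530.6)]
= -5.4 kcal/mol

ΔH = -5.4 kcal/mol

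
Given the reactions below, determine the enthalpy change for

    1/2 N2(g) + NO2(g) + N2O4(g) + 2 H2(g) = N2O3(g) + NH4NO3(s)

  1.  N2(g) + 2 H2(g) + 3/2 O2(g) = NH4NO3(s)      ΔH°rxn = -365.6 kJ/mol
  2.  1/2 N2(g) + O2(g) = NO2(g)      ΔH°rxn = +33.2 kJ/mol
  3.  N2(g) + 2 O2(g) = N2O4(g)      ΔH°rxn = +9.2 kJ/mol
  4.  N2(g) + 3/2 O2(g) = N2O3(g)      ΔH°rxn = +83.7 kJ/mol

eq. 1 as written (NH4NO3(s) already on the product side): -365.6 kJ/mol
eq. 2 reversed (NO2(g) must end up as a reactant): -33.2 kJ/mol
eq. 3 reversed (N2O4(g) must end up as a reactant): -9.2 kJ/mol
eq. 4 as written (N2O3(g) already on the product side): +83.7 kJ/mol
Since enthalpy is a state function, ΔH°rxn = (-365.6) + (-33.2) + (-9.2) + (+83.7) = -324.3 kJ/mol

ΔH°rxn = -324.3 kJ/mol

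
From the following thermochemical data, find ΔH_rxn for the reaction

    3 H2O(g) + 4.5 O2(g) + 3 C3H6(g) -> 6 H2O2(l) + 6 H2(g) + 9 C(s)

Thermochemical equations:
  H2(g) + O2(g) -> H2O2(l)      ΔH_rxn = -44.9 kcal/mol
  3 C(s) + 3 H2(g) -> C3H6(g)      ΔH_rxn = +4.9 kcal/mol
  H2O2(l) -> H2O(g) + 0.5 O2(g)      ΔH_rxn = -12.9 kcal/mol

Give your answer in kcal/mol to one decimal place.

ΔH_rxn = -110.7 kcal/mol

equation 1 × 3: (3)·(-44.9) = -134.7 kcal/mol
equation 2 reversed and × 3: (-3)·(+4.9) = -14.7 kcal/mol
equation 3 reversed and × 3: (-3)·(-12.9) = +38.7 kcal/mol
ΔH_rxn = (-134.7) + (-14.7) + (+38.7) = -110.7 kcal/mol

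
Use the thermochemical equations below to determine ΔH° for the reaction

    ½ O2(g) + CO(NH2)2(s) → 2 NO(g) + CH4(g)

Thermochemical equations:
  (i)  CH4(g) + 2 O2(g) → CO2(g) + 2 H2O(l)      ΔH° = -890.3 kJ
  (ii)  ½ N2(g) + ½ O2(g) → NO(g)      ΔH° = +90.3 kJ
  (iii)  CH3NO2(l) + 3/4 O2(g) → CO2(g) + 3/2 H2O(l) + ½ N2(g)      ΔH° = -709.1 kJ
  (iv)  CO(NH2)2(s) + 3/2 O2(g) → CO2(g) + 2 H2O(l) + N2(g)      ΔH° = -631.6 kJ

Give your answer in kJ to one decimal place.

(i) reversed: +890.3 kJ
(ii) × 2: (2)·(+90.3) = +180.6 kJ
(iii): not needed.
(iv) as written: -631.6 kJ
ΔH° = (-1)·(-890.3) + (2)·(+90.3) + (1)·(-631.6) = 439.3 kJ

ΔH° = 439.3 kJ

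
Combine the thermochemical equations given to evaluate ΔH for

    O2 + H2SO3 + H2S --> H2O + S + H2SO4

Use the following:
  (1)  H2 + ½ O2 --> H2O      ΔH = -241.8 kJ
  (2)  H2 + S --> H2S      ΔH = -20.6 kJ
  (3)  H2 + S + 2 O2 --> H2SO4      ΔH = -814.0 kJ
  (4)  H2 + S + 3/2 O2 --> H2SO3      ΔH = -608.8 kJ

ΔH = -426.4 kJ

(1) as written: -241.8 kJ
(2) reversed: +20.6 kJ
(3) as written: -814.0 kJ
(4) reversed: +608.8 kJ
ΔH = (1)·(-241.8) + (-1)·(-20.6) + (1)·(-814.0) + (-1)·(-608.8) = -426.4 kJ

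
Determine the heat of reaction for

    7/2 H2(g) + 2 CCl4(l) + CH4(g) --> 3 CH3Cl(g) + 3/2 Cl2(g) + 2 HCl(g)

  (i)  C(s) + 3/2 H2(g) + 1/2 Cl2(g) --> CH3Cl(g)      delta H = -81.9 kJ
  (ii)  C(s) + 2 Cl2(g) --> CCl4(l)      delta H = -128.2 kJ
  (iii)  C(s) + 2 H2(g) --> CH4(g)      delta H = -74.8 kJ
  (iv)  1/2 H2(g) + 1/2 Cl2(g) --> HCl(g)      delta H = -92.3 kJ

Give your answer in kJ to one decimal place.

delta H = -99.1 kJ

(i) × 3 (×3 to match 3 CH3Cl(g) in the target): (3)·(-81.9) = -245.7 kJ
(ii) reversed and × 2 (CCl4(l) must end up as a reactant; scale by 2 for the 2 CCl4(l)): (-2)·(-128.2) = +256.4 kJ
(iii) reversed (reverse to put CH4(g) on the reactant side): +74.8 kJ
(iv) × 2 (×2 to match 2 HCl(g) in the target): (2)·(-92.3) = -184.6 kJ
delta H = (-245.7) + (+256.4) + (+74.8) + (-184.6) = -99.1 kJ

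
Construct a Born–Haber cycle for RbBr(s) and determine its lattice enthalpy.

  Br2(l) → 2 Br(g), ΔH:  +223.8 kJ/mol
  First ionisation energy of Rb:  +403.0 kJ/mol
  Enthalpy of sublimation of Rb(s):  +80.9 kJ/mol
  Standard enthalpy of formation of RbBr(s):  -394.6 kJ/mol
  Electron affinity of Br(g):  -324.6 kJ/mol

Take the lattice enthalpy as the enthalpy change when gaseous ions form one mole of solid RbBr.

ΔHf° = 1·ΔHsub + 1·(ΣIE) + 1/2·D(Br2) + 1·EA + U
-394.6 = 1·(+80.9) + 1·(+403.0) + 1/2·(+223.8) + 1·(-324.6) + U
U = -394.6 − (+271.2) = -665.8 kJ/mol

U = -665.8 kJ/mol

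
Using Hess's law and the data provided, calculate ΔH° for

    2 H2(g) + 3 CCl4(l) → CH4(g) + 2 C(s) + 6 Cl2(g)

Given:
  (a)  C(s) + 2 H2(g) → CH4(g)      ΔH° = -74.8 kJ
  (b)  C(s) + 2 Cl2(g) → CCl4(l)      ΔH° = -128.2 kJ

ΔH° = 309.8 kJ

(a) as written (CH4(g) already on the product side): -74.8 kJ
(b) reversed and × 3 (CCl4(l) must end up as a reactant; ×3 to match 3 CCl4(l) in the target): (-3)·(-128.2) = +384.6 kJ
ΔH° = (-74.8) + (+384.6) = 309.8 kJ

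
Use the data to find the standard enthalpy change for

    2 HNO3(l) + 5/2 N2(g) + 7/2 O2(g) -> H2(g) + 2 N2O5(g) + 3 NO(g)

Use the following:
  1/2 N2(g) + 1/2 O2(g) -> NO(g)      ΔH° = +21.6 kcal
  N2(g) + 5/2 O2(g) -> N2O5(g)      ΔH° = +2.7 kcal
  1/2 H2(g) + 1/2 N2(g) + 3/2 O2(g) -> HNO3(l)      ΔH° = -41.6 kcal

ΔH° = 153.4 kcal

equation 1 × 3: (3)·(+21.6) = +64.8 kcal
equation 2 × 2: (2)·(+2.7) = +5.4 kcal
equation 3 reversed and × 2: (-2)·(-41.6) = +83.2 kcal
ΔH° = (+64.8) + (+5.4) + (+83.2) = 153.4 kcal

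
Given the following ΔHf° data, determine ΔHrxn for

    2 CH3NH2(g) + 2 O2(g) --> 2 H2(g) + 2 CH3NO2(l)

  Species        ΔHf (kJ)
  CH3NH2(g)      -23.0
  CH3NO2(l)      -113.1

ΔHrxn = -180.2 kJ

Products: 2·(+0.0) + 2·(-113.1) = -226.2
Reactants: 2·(-23.0) + 2·(+0.0) = -46.0
ΔHrxn = (-226.2) − (-46.0) = -180.2 kJ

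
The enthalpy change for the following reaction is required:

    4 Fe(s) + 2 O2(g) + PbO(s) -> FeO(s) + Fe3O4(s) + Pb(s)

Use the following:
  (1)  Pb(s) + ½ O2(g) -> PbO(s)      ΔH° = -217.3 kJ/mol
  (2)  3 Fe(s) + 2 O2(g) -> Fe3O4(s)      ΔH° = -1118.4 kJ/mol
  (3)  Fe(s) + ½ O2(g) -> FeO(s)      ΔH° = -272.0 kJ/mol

(1) reversed: +217.3 kJ/mol
(2) as written: -1118.4 kJ/mol
(3) as written: -272.0 kJ/mol
Summing the manipulated equations, ΔH° = (-1)·(-217.3) + (1)·(-1118.4) + (1)·(-272.0) = -1173.1 kJ/mol

ΔH° = -1173.1 kJ/mol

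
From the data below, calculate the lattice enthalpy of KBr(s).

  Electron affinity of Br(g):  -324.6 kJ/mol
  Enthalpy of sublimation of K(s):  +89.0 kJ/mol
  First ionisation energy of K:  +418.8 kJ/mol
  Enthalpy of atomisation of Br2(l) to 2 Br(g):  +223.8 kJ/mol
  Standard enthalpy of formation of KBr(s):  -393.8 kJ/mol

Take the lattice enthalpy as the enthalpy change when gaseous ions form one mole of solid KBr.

ΔHf° = 1·ΔHsub + 1·(ΣIE) + 1/2·D(Br2) + 1·EA + U
-393.8 = 1·(+89.0) + 1·(+418.8) + 1/2·(+223.8) + 1·(-324.6) + U
U = -393.8 − (+295.1) = -688.9 kJ/mol

U = -688.9 kJ/mol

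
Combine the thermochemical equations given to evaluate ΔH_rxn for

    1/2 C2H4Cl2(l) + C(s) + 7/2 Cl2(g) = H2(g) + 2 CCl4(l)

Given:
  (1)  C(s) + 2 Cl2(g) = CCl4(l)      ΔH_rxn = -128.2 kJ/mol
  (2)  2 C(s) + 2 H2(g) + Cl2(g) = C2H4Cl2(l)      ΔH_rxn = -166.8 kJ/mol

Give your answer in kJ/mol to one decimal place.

(1) × 2 (×2 to match 2 CCl4(l) in the target): (2)·(-128.2) = -256.4 kJ/mol
(2) reversed and × 1/2 (C2H4Cl2(l) must end up as a reactant; scale by 1/2 for the 1/2 C2H4Cl2(l)): (-1/2)·(-166.8) = +83.4 kJ/mol
By Hess's law, ΔH_rxn = (-256.4) + (+83.4) = -173.0 kJ/mol

ΔH_rxn = -173.0 kJ/mol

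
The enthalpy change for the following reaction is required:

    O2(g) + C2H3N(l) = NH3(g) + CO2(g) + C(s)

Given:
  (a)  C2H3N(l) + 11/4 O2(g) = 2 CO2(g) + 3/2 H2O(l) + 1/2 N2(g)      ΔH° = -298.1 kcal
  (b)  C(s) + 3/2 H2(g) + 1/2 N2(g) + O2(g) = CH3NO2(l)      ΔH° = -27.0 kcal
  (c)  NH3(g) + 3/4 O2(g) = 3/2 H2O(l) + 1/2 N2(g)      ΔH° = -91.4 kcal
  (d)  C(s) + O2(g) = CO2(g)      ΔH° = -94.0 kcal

(a) as written: -298.1 kcal
(b): not needed.
(c) reversed: +91.4 kcal
(d) reversed: +94.0 kcal
Combining the equations, ΔH° = (-298.1) + (+91.4) + (+94.0) = -112.7 kcal

ΔH° = -112.7 kcal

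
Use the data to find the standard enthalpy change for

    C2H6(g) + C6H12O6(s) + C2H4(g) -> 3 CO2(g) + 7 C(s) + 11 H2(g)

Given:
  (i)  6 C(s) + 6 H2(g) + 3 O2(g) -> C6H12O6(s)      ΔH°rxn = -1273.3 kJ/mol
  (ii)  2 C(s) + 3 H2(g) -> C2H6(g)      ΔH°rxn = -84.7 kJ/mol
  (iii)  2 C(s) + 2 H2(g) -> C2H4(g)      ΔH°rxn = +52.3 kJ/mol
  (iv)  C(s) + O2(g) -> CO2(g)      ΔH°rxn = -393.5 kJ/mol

(i) reversed (C6H12O6(s) must end up as a reactant): +1273.3 kJ/mol
(ii) reversed (C2H6(g) must end up as a reactant): +84.7 kJ/mol
(iii) reversed (C2H4(g) must end up as a reactant): -52.3 kJ/mol
(iv) × 3 (scale by 3 for the 3 CO2(g)): (3)·(-393.5) = -1180.5 kJ/mol
Summing the manipulated equations, ΔH°rxn = (+1273.3) + (+84.7) + (-52.3) + (-1180.5) = 125.2 kJ/mol

ΔH°rxn = 125.2 kJ/mol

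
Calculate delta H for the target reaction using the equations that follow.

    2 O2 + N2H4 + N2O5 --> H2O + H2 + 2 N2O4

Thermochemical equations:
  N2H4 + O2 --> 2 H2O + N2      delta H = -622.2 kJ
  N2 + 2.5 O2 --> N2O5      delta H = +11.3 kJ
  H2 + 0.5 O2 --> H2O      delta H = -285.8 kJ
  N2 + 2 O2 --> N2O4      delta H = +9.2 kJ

equation 1 as written (N2H4 already on the reactant side): -622.2 kJ
equation 2 reversed (N2O5 must end up as a reactant): -11.3 kJ
equation 3 reversed (reverse to put H2 on the product side): +285.8 kJ
equation 4 × 2 (×2 to match 2 N2O4 in the target): (2)·(+9.2) = +18.4 kJ
delta H = (-622.2) + (-11.3) + (+285.8) + (+18.4) = -329.3 kJ

delta H = -329.3 kJ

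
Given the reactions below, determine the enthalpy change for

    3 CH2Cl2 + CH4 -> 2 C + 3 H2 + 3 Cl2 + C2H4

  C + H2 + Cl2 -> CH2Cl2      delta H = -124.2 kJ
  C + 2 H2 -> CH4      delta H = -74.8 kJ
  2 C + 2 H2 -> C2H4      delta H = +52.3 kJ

equation 1 reversed and × 3 (CH2Cl2 must end up as a reactant; ×3 to match 3 CH2Cl2 in the target): (-3)·(-124.2) = +372.6 kJ
equation 2 reversed (reverse to put CH4 on the reactant side): +74.8 kJ
equation 3 as written (C2H4 already on the product side): +52.3 kJ
delta H = (-3)·(-124.2) + (-1)·(-74.8) + (1)·(+52.3) = 499.7 kJ

delta H = 499.7 kJ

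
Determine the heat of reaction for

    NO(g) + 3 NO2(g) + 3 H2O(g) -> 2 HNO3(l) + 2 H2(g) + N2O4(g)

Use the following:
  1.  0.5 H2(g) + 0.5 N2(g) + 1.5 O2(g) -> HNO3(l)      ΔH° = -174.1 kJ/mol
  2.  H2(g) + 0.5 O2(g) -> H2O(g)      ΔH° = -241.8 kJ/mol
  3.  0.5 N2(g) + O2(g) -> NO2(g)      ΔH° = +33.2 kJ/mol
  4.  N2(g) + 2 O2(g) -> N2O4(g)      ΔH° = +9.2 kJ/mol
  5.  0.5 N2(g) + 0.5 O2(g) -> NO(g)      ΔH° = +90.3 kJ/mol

eq. 1 × 2: (2)·(-174.1) = -348.2 kJ/mol
eq. 2 reversed and × 3: (-3)·(-241.8) = +725.4 kJ/mol
eq. 3 reversed and × 3: (-3)·(+33.2) = -99.6 kJ/mol
eq. 4 as written: +9.2 kJ/mol
eq. 5 reversed: -90.3 kJ/mol
ΔH° = (2)·(-174.1) + (-3)·(-241.8) + (-3)·(+33.2) + (1)·(+9.2) + (-1)·(+90.3) = 196.5 kJ/mol

ΔH° = 196.5 kJ/mol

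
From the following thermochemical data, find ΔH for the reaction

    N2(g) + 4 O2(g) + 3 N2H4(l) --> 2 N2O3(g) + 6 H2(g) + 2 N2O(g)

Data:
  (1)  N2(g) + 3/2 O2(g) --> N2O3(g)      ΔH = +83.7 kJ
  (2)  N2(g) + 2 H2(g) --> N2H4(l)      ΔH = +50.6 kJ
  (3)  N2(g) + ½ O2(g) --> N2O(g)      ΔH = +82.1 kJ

(1) × 2: (2)·(+83.7) = +167.4 kJ
(2) reversed and × 3: (-3)·(+50.6) = -151.8 kJ
(3) × 2: (2)·(+82.1) = +164.2 kJ
Combining the equations, ΔH = (2)·(+83.7) + (-3)·(+50.6) + (2)·(+82.1) = 179.8 kJ

ΔH = 179.8 kJ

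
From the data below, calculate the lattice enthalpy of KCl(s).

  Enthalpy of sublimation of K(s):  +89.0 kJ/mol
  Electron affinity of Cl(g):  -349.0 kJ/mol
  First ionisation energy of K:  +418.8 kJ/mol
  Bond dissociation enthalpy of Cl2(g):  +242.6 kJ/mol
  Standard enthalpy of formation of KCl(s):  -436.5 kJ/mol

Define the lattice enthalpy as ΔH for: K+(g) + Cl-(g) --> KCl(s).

ΔHf° = 1·ΔHsub + 1·(ΣIE) + 1/2·D(Cl2) + 1·EA + U
-436.5 = 1·(+89.0) + 1·(+418.8) + 1/2·(+242.6) + 1·(-349.0) + U
U = -436.5 − (+280.1) = -716.6 kJ/mol

U = -716.6 kJ/mol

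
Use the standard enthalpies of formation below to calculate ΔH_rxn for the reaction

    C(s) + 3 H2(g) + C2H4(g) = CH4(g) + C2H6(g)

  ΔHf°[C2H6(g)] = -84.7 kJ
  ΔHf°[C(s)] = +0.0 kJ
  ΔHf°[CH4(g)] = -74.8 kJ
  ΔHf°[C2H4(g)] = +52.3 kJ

ΔH_rxn = -211.8 kJ

ΔH°rxn = Σ nΔHf°(products) − Σ nΔHf°(reactants).
Products: 1·(-74.8) + 1·(-84.7) = -159.5
Reactants: 1·(+0.0) + 3·(+0.0) + 1·(+52.3) = +52.3
ΔH_rxn = (-159.5) − (+52.3) = -211.8 kJ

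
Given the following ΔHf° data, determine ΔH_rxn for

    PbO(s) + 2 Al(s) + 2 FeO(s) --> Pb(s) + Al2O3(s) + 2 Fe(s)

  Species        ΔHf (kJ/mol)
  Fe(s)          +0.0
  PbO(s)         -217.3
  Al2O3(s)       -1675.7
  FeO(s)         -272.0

ΔH_rxn = -914.4 kJ/mol

ΔH°rxn = Σ nΔHf°(products) − Σ nΔHf°(reactants).
Products: 1·(+0.0) + 1·(-1675.7) + 2·(+0.0) = -1675.7
Reactants: 1·(-217.3) + 2·(+0.0) + 2·(-272.0) = -761.3
ΔH_rxn = (-1675.7) − (-761.3) = -914.4 kJ/mol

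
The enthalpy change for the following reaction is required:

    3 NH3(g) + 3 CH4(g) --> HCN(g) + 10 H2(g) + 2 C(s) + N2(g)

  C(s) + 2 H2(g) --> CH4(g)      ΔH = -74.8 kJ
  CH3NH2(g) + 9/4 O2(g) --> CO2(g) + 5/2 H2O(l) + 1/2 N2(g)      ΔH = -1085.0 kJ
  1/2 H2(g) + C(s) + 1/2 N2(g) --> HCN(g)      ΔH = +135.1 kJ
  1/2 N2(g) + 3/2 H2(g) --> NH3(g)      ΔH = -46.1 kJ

ΔH = 497.8 kJ

equation 1 reversed and × 3 (reverse to put CH4(g) on the reactant side; scale by 3 for the 3 CH4(g)): (-3)·(-74.8) = +224.4 kJ
equation 2: not needed (O2(g) appears nowhere else).
equation 3 as written (HCN(g) already on the product side): +135.1 kJ
equation 4 reversed and × 3 (NH3(g) must end up as a reactant; ×3 to match 3 NH3(g) in the target): (-3)·(-46.1) = +138.3 kJ
ΔH = (+224.4) + (+135.1) + (+138.3) = 497.8 kJ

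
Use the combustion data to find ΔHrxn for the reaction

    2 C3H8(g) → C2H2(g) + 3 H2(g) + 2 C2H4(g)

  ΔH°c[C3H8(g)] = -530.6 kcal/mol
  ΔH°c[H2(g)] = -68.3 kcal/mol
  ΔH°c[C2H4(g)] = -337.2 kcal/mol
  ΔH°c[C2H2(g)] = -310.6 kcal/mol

With combustion enthalpies, reactants minus products:
= [2·(-530.6)] − [1·(-310.6) + 3·(-68.3) + 2·(-337.2)]
= 128.7 kcal/mol

ΔHrxn = 128.7 kcal/mol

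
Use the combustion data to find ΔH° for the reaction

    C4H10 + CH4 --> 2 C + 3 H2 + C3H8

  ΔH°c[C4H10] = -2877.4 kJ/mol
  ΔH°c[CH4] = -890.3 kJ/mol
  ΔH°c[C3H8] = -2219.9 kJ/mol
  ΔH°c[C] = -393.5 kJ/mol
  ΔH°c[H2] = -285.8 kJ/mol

With combustion enthalpies, reactants minus products:
= [1·(-2877.4) + 1·(-890.3)] − [2·(-393.5) + 3·(-285.8) + 1·(-2219.9)]
= 96.6 kJ/mol

ΔH° = 96.6 kJ/mol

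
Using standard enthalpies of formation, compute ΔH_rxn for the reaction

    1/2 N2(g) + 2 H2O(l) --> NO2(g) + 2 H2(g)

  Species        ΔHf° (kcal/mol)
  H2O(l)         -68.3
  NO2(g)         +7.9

Products: 1·(+7.9) + 2·(+0.0) = +7.9
Reactants: 1/2·(+0.0) + 2·(-68.3) = -136.6
ΔH_rxn = (+7.9) − (-136.6) = 144.5 kcal/mol

ΔH_rxn = 144.5 kcal/mol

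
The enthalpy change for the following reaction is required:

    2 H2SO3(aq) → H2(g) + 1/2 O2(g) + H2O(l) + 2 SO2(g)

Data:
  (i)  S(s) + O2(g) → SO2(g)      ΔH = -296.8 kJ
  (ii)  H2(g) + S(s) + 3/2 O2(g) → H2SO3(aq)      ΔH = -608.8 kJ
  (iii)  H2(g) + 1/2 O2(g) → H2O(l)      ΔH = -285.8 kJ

(i) × 2 (×2 to match 2 SO2(g) in the target): (2)·(-296.8) = -593.6 kJ
(ii) reversed and × 2 (H2SO3(aq) must end up as a reactant; scale by 2 for the 2 H2SO3(aq)): (-2)·(-608.8) = +1217.6 kJ
(iii) as written (H2O(l) already on the product side): -285.8 kJ
Combining the equations, ΔH = (2)·(-296.8) + (-2)·(-608.8) + (1)·(-285.8) = 338.2 kJ

ΔH = 338.2 kJ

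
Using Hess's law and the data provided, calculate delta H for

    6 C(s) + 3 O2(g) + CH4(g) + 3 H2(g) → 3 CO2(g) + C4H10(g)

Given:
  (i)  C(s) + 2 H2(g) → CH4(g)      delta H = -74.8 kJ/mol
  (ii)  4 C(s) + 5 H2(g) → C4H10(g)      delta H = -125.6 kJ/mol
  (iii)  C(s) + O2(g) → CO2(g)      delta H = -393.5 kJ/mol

(i) reversed (reverse to put CH4(g) on the reactant side): +74.8 kJ/mol
(ii) as written (C4H10(g) already on the product side): -125.6 kJ/mol
(iii) × 3 (scale by 3 for the 3 CO2(g)): (3)·(-393.5) = -1180.5 kJ/mol
delta H = (+74.8) + (-125.6) + (-1180.5) = -1231.3 kJ/mol

delta H = -1231.3 kJ/mol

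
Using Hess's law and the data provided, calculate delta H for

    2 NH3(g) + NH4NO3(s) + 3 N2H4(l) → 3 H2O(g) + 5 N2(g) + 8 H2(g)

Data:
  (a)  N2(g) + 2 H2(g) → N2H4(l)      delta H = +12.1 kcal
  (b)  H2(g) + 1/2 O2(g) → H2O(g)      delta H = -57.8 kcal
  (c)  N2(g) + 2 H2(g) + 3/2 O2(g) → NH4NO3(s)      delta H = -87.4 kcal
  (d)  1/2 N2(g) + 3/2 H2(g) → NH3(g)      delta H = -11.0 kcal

delta H = -100.3 kcal

(a) reversed and × 3 (reverse to put N2H4(l) on the reactant side; scale by 3 for the 3 N2H4(l)): (-3)·(+12.1) = -36.3 kcal
(b) × 3 (scale by 3 for the 3 H2O(g)): (3)·(-57.8) = -173.4 kcal
(c) reversed (reverse to put NH4NO3(s) on the reactant side): +87.4 kcal
(d) reversed and × 2 (reverse to put NH3(g) on the reactant side; scale by 2 for the 2 NH3(g)): (-2)·(-11.0) = +22.0 kcal
delta H = (-3)·(+12.1) + (3)·(-57.8) + (-1)·(-87.4) + (-2)·(-11.0) = -100.3 kcal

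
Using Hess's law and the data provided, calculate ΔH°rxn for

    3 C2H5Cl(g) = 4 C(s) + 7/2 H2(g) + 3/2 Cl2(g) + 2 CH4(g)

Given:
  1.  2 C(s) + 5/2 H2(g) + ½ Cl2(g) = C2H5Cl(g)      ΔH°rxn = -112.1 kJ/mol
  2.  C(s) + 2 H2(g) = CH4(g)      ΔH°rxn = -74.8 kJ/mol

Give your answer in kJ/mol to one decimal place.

eq. 1 reversed and × 3: (-3)·(-112.1) = +336.3 kJ/mol
eq. 2 × 2: (2)·(-74.8) = -149.6 kJ/mol
By Hess's law, ΔH°rxn = (-3)·(-112.1) + (2)·(-74.8) = 186.7 kJ/mol

ΔH°rxn = 186.7 kJ/mol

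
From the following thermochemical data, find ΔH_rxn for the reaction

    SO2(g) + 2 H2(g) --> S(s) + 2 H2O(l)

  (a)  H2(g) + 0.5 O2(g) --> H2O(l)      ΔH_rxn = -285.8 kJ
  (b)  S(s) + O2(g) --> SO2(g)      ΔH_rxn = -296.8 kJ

(a) × 2: (2)·(-285.8) = -571.6 kJ
(b) reversed: +296.8 kJ
ΔH_rxn = (2)·(-285.8) + (-1)·(-296.8) = -274.8 kJ

ΔH_rxn = -274.8 kJ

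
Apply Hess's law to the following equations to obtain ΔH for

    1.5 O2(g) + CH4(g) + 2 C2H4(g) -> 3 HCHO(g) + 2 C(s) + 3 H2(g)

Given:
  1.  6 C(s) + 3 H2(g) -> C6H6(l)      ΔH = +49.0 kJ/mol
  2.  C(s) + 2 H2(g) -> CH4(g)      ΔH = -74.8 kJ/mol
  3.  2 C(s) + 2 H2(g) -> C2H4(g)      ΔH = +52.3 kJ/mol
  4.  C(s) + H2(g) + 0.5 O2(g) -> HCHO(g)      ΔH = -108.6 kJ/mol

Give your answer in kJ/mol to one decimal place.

ΔH = -355.6 kJ/mol

eq. 1: not needed (C6H6(l) appears nowhere else).
eq. 2 reversed (reverse to put CH4(g) on the reactant side): +74.8 kJ/mol
eq. 3 reversed and × 2 (reverse to put C2H4(g) on the reactant side; ×2 to match 2 C2H4(g) in the target): (-2)·(+52.3) = -104.6 kJ/mol
eq. 4 × 3 (×3 to match 3 HCHO(g) in the target): (3)·(-108.6) = -325.8 kJ/mol
By Hess's law, ΔH = (+74.8) + (-104.6) + (-325.8) = -355.6 kJ/mol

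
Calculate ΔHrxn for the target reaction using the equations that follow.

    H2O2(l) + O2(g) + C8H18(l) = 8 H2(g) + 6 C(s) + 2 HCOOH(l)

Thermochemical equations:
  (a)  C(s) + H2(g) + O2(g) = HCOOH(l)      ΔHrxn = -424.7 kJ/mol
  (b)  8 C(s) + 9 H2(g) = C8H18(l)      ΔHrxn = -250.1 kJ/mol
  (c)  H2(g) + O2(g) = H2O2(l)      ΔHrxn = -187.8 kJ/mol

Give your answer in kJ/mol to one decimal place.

(a) × 2 (scale by 2 for the 2 HCOOH(l)): (2)·(-424.7) = -849.4 kJ/mol
(b) reversed (C8H18(l) must end up as a reactant): +250.1 kJ/mol
(c) reversed (reverse to put H2O2(l) on the reactant side): +187.8 kJ/mol
ΔHrxn = (2)·(-424.7) + (-1)·(-250.1) + (-1)·(-187.8) = -411.5 kJ/mol

ΔHrxn = -411.5 kJ/mol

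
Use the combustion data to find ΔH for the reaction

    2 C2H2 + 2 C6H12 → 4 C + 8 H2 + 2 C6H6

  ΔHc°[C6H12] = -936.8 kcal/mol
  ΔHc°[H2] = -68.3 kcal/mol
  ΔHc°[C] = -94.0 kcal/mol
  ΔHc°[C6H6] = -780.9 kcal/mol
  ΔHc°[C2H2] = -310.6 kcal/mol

With combustion enthalpies, reactants minus products:
= [2·(-310.6) + 2·(-936.8)] − [4·(-94.0) + 8·(-68.3) + 2·(-780.9)]
= -10.6 kcal/mol

ΔH = -10.6 kcal/mol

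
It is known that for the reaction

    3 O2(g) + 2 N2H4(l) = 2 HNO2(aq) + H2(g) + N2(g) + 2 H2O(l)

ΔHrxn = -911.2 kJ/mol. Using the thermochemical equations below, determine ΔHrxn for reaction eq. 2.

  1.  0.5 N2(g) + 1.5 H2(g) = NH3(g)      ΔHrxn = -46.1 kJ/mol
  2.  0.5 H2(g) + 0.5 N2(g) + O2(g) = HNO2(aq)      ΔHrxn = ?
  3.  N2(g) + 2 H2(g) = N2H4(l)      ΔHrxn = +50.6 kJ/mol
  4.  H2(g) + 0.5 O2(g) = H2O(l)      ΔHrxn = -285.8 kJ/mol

ΔHrxn = -119.2 kJ/mol

eq. 1: not needed.
eq. 2 × 2: contributes 2·x
eq. 3 reversed and × 2: (-2)·(+50.6) = -101.2 kJ/mol
eq. 4 × 2: (2)·(-285.8) = -571.6 kJ/mol
-911.2 = (-101.2) + (-571.6) + 2·x
x = (-911.2 − (-672.8)) / (2) = -119.2 kJ/mol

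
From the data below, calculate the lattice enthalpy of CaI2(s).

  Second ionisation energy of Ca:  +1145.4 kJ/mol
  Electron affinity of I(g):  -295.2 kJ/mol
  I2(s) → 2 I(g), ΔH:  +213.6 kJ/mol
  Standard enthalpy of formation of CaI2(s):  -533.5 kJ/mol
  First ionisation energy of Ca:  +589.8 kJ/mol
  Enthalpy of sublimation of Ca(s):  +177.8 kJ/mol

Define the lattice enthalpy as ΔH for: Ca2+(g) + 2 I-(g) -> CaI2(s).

ΔHf° = 1·ΔHsub + 1·(ΣIE) + 1·D(I2) + 2·EA + U
-533.5 = 1·(+177.8) + 1·(+1735.2) + 1·(+213.6) + 2·(-295.2) + U
U = -533.5 − (+1536.2) = -2069.7 kJ/mol

U = -2069.7 kJ/mol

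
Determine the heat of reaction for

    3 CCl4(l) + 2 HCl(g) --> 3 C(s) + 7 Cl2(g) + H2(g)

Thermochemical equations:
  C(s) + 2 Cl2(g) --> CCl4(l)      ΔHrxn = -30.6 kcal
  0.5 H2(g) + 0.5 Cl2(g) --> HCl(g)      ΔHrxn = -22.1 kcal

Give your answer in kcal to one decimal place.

equation 1 reversed and × 3 (reverse to put CCl4(l) on the reactant side; scale by 3 for the 3 CCl4(l)): (-3)·(-30.6) = +91.8 kcal
equation 2 reversed and × 2 (HCl(g) must end up as a reactant; scale by 2 for the 2 HCl(g)): (-2)·(-22.1) = +44.2 kcal
Since enthalpy is a state function, ΔHrxn = (+91.8) + (+44.2) = 136.0 kcal

ΔHrxn = 136.0 kcal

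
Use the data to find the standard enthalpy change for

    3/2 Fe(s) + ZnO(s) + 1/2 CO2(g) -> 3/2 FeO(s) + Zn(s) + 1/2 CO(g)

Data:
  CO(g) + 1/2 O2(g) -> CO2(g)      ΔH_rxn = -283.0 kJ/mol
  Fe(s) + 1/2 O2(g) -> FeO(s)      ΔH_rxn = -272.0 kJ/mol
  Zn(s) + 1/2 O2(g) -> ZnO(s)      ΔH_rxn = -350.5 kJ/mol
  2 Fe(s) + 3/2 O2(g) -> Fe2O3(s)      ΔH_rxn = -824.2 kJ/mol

ΔH_rxn = 84.0 kJ/mol

equation 1 reversed and × 1/2: (-1/2)·(-283.0) = +141.5 kJ/mol
equation 2 × 3/2: (3/2)·(-272.0) = -408.0 kJ/mol
equation 3 reversed: +350.5 kJ/mol
equation 4: not needed.
Combining the equations, ΔH_rxn = (+141.5) + (-408.0) + (+350.5) = 84.0 kJ/mol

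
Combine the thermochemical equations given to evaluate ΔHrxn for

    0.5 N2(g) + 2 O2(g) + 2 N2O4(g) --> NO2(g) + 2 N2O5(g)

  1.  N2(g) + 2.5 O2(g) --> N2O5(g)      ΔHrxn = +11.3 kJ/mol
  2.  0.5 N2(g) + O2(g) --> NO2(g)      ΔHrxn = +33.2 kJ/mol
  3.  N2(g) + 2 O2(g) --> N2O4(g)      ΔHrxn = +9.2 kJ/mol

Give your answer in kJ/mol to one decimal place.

eq. 1 × 2: (2)·(+11.3) = +22.6 kJ/mol
eq. 2 as written: +33.2 kJ/mol
eq. 3 reversed and × 2: (-2)·(+9.2) = -18.4 kJ/mol
ΔHrxn = (+22.6) + (+33.2) + (-18.4) = 37.4 kJ/mol

ΔHrxn = 37.4 kJ/mol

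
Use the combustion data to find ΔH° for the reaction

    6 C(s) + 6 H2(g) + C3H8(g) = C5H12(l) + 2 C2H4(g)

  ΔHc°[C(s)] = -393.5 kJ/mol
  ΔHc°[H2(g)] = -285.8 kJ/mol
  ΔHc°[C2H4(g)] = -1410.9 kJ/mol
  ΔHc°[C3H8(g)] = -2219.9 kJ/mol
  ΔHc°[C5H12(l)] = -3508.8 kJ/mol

With combustion enthalpies, reactants minus products:
= [6·(-393.5) + 6·(-285.8) + 1·(-2219.9)] − [1·(-3508.8) + 2·(-1410.9)]
= 34.9 kJ/mol

ΔH° = 34.9 kJ/mol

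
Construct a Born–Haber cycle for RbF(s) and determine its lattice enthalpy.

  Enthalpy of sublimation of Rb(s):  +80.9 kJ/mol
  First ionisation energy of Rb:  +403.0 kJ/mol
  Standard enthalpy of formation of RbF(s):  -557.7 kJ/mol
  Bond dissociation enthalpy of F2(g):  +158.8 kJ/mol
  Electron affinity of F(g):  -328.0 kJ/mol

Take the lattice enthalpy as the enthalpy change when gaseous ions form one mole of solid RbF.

U = -793.0 kJ/mol

ΔHf° = 1·ΔHsub + 1·(ΣIE) + 1/2·D(F2) + 1·EA + U
-557.7 = 1·(+80.9) + 1·(+403.0) + 1/2·(+158.8) + 1·(-328.0) + U
U = -557.7 − (+235.3) = -793.0 kJ/mol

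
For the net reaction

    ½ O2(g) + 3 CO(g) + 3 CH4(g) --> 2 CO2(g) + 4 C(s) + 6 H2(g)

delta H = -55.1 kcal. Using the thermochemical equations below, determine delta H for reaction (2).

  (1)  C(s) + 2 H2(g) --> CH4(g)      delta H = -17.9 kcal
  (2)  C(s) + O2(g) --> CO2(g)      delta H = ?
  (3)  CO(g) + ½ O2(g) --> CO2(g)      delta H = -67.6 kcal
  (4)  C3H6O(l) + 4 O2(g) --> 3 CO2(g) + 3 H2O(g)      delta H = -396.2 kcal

(1) reversed and × 3 (CH4(g) must end up as a reactant; scale by 3 for the 3 CH4(g)): (-3)·(-17.9) = +53.7 kcal
(2) reversed: contributes −x
(3) × 3 (scale by 3 for the 3 CO(g)): (3)·(-67.6) = -202.8 kcal
(4): not needed (H2O(g) appears nowhere else).
-55.1 = (+53.7) + (-202.8) − x
x = (-55.1 − (-149.1)) / (-1) = -94.0 kcal

delta H = -94.0 kcal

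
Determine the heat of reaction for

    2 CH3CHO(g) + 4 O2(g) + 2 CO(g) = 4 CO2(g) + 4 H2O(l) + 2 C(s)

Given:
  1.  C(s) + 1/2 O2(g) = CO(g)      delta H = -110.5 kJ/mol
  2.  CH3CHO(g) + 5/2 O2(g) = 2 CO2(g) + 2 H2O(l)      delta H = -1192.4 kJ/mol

delta H = -2163.8 kJ/mol

eq. 1 reversed and × 2: (-2)·(-110.5) = +221.0 kJ/mol
eq. 2 × 2: (2)·(-1192.4) = -2384.8 kJ/mol
delta H = (+221.0) + (-2384.8) = -2163.8 kJ/mol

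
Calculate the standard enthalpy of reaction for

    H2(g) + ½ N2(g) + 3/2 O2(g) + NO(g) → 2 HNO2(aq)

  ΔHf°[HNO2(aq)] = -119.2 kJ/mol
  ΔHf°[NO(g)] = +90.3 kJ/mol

ΔH°rxn = -328.7 kJ/mol

ΔH°rxn = Σ nΔHf°(products) − Σ nΔHf°(reactants).
Products: 2·(-119.2) = -238.4
Reactants: 1·(+0.0) + 1/2·(+0.0) + 3/2·(+0.0) + 1·(+90.3) = +90.3
ΔH°rxn = (-238.4) − (+90.3) = -328.7 kJ/mol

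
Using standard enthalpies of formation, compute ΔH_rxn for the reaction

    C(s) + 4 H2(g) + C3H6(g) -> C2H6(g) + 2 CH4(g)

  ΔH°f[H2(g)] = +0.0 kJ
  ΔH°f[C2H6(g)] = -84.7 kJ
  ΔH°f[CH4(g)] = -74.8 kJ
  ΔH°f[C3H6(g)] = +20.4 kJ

ΔH_rxn = -254.7 kJ

Products: 1·(-84.7) + 2·(-74.8) = -234.3
Reactants: 1·(+0.0) + 4·(+0.0) + 1·(+20.4) = +20.4
ΔH_rxn = (-234.3) − (+20.4) = -254.7 kJ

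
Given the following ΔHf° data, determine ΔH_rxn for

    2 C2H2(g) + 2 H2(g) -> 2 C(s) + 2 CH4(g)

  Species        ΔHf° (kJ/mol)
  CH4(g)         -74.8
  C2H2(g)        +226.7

Products: 2·(+0.0) + 2·(-74.8) = -149.6
Reactants: 2·(+226.7) + 2·(+0.0) = +453.4
ΔH_rxn = (-149.6) − (+453.4) = -603.0 kJ/mol

ΔH_rxn = -603.0 kJ/mol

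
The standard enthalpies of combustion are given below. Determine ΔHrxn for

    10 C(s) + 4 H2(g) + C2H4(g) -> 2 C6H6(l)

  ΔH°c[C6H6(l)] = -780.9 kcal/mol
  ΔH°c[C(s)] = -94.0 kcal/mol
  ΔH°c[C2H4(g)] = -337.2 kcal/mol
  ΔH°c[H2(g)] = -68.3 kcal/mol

Using ΔH = Σ nΔHc°(reactants) − Σ nΔHc°(products):
= [10·(-94.0) + 4·(-68.3) + 1·(-337.2)] − [2·(-780.9)]
= 11.4 kcal/mol

ΔHrxn = 11.4 kcal/mol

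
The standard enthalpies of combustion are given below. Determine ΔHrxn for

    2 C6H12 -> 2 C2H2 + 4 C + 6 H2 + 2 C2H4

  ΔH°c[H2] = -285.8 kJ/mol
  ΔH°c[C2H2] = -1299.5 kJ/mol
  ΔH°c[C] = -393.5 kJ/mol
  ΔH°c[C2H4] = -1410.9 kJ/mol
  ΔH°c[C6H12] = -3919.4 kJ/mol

ΔHrxn = 870.8 kJ/mol

With combustion enthalpies, reactants minus products:
= [2·(-3919.4)] − [2·(-1299.5) + 4·(-393.5) + 6·(-285.8) + 2·(-1410.9)]
= 870.8 kJ/mol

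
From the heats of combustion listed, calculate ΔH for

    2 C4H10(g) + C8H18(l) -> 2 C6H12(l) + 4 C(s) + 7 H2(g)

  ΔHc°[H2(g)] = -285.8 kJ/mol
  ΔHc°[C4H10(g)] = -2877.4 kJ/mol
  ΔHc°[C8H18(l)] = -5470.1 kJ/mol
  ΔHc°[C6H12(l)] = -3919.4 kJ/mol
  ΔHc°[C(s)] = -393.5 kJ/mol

With combustion enthalpies, reactants minus products:
= [2·(-2877.4) + 1·(-5470.1)] − [2·(-3919.4) + 4·(-393.5) + 7·(-285.8)]
= 188.5 kJ/mol

ΔH = 188.5 kJ/mol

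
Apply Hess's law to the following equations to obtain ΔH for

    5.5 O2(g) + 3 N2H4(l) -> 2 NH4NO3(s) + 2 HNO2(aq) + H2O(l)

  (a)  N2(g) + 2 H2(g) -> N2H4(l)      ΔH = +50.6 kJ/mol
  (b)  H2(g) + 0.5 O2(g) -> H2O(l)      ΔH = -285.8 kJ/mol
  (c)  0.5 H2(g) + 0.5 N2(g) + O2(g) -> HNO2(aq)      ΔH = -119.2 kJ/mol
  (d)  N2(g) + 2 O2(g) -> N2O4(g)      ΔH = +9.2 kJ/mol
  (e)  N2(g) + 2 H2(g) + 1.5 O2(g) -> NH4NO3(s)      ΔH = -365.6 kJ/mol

(a) reversed and × 3: (-3)·(+50.6) = -151.8 kJ/mol
(b) as written: -285.8 kJ/mol
(c) × 2: (2)·(-119.2) = -238.4 kJ/mol
(d): not needed.
(e) × 2: (2)·(-365.6) = -731.2 kJ/mol
Combining the equations, ΔH = (-3)·(+50.6) + (1)·(-285.8) + (2)·(-119.2) + (2)·(-365.6) = -1407.2 kJ/mol

ΔH = -1407.2 kJ/mol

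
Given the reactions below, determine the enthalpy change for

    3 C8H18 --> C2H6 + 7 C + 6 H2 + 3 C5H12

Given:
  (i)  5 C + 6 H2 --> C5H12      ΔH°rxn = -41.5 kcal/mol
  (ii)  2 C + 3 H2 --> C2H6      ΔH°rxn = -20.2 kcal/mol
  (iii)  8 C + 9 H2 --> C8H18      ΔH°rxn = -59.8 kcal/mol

ΔH°rxn = 34.7 kcal/mol

(i) × 3 (×3 to match 3 C5H12 in the target): (3)·(-41.5) = -124.5 kcal/mol
(ii) as written (C2H6 already on the product side): -20.2 kcal/mol
(iii) reversed and × 3 (reverse to put C8H18 on the reactant side; scale by 3 for the 3 C8H18): (-3)·(-59.8) = +179.4 kcal/mol
ΔH°rxn = (-124.5) + (-20.2) + (+179.4) = 34.7 kcal/mol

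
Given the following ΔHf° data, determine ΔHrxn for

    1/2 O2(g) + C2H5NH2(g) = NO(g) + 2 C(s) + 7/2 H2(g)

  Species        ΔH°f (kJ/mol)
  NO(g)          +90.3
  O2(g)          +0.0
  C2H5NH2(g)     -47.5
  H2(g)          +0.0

Products: 1·(+90.3) + 2·(+0.0) + 7/2·(+0.0) = +90.3
Reactants: 1/2·(+0.0) + 1·(-47.5) = -47.5
ΔHrxn = (+90.3) − (-47.5) = 137.8 kJ/mol

ΔHrxn = 137.8 kJ/mol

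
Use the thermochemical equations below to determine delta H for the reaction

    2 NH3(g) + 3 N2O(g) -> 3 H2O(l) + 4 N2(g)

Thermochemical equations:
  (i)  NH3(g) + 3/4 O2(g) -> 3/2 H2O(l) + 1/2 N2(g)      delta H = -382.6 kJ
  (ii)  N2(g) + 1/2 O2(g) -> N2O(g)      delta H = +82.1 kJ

delta H = -1011.5 kJ

(i) × 2: (2)·(-382.6) = -765.2 kJ
(ii) reversed and × 3: (-3)·(+82.1) = -246.3 kJ
delta H = (-765.2) + (-246.3) = -1011.5 kJ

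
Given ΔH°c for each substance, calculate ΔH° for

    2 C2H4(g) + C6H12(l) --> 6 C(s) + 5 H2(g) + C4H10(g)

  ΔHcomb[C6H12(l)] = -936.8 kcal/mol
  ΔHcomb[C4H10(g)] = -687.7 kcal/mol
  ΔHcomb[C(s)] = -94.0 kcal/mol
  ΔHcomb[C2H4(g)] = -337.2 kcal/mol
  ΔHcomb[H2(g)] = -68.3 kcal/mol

ΔH° = -18.0 kcal/mol

Using ΔH = Σ nΔHc°(reactants) − Σ nΔHc°(products):
= [2·(-337.2) + 1·(-936.8)] − [6·(-94.0) + 5·(-68.3) + 1·(-687.7)]
= -18.0 kcal/mol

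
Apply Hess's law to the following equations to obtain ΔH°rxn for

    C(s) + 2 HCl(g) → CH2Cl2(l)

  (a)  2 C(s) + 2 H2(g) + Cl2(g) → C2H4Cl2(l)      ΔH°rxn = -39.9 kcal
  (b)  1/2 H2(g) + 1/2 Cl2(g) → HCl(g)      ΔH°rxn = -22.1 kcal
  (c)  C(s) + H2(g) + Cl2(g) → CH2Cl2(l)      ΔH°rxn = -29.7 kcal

(a): not needed (C2H4Cl2(l) appears nowhere else).
(b) reversed and × 2 (reverse to put HCl(g) on the reactant side; scale by 2 for the 2 HCl(g)): (-2)·(-22.1) = +44.2 kcal
(c) as written (CH2Cl2(l) already on the product side): -29.7 kcal
ΔH°rxn = (-2)·(-22.1) + (1)·(-29.7) = 14.5 kcal

ΔH°rxn = 14.5 kcal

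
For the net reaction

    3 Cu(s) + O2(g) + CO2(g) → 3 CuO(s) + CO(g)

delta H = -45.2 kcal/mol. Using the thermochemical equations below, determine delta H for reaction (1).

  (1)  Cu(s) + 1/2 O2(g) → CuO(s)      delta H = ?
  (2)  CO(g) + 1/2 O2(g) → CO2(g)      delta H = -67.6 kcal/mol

(1) × 3 (×3 to match 3 CuO(s) in the target): contributes 3·x
(2) reversed (CO(g) must end up as a product): +67.6 kcal/mol
-45.2 = (+67.6) + 3·x
x = (-45.2 − (+67.6)) / (3) = -37.6 kcal/mol

delta H = -37.6 kcal/mol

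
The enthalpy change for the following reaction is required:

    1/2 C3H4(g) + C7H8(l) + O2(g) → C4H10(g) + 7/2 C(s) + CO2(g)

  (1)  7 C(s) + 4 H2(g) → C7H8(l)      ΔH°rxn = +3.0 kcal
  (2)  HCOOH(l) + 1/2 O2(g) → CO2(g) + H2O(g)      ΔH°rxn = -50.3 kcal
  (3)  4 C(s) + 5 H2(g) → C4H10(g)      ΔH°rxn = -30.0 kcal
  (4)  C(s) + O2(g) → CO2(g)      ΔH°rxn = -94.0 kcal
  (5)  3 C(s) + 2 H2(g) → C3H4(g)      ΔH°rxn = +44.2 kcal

ΔH°rxn = -149.1 kcal

(1) reversed (reverse to put C7H8(l) on the reactant side): -3.0 kcal
(2): not needed (HCOOH(l) appears nowhere else).
(3) as written (C4H10(g) already on the product side): -30.0 kcal
(4) as written: -94.0 kcal
(5) reversed and × 1/2 (reverse to put C3H4(g) on the reactant side; scale by 1/2 for the 1/2 C3H4(g)): (-1/2)·(+44.2) = -22.1 kcal
ΔH°rxn = (-1)·(+3.0) + (1)·(-30.0) + (1)·(-94.0) + (-1/2)·(+44.2) = -149.1 kcal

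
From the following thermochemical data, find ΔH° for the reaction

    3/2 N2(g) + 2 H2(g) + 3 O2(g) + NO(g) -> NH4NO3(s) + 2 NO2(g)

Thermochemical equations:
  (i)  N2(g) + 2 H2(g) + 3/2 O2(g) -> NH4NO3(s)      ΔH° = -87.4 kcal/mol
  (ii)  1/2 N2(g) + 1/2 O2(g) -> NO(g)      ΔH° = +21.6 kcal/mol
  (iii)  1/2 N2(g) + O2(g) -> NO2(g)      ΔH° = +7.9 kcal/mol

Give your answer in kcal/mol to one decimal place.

(i) as written: -87.4 kcal/mol
(ii) reversed: -21.6 kcal/mol
(iii) × 2: (2)·(+7.9) = +15.8 kcal/mol
By Hess's law, ΔH° = (1)·(-87.4) + (-1)·(+21.6) + (2)·(+7.9) = -93.2 kcal/mol

ΔH° = -93.2 kcal/mol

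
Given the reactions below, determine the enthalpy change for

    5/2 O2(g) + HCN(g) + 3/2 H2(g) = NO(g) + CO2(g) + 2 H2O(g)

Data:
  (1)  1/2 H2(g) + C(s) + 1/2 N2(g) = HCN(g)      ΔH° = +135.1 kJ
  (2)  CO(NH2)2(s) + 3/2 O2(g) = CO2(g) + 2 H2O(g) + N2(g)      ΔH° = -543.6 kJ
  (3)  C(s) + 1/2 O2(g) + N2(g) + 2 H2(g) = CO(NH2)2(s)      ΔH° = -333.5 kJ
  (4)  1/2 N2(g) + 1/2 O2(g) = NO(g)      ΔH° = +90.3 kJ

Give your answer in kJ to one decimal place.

ΔH° = -921.9 kJ

(1) reversed: -135.1 kJ
(2) as written: -543.6 kJ
(3) as written: -333.5 kJ
(4) as written: +90.3 kJ
ΔH° = (-1)·(+135.1) + (1)·(-543.6) + (1)·(-333.5) + (1)·(+90.3) = -921.9 kJ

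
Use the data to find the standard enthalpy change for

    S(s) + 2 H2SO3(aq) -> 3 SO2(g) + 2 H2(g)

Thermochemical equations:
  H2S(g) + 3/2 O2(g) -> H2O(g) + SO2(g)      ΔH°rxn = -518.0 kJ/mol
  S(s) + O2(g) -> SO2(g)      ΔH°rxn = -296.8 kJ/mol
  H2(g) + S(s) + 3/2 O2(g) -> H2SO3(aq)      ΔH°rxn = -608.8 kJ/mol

ΔH°rxn = 327.2 kJ/mol

equation 1: not needed.
equation 2 × 3: (3)·(-296.8) = -890.4 kJ/mol
equation 3 reversed and × 2: (-2)·(-608.8) = +1217.6 kJ/mol
ΔH°rxn = (-890.4) + (+1217.6) = 327.2 kJ/mol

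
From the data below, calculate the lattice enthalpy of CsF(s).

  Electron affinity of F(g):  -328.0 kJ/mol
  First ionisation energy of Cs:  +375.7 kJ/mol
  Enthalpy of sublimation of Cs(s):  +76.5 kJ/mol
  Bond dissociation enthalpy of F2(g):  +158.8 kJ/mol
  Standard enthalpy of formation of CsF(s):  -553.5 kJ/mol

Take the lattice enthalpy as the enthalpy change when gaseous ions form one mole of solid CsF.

ΔHf° = 1·ΔHsub + 1·(ΣIE) + 1/2·D(F2) + 1·EA + U
-553.5 = 1·(+76.5) + 1·(+375.7) + 1/2·(+158.8) + 1·(-328.0) + U
U = -553.5 − (+203.6) = -757.1 kJ/mol

U = -757.1 kJ/mol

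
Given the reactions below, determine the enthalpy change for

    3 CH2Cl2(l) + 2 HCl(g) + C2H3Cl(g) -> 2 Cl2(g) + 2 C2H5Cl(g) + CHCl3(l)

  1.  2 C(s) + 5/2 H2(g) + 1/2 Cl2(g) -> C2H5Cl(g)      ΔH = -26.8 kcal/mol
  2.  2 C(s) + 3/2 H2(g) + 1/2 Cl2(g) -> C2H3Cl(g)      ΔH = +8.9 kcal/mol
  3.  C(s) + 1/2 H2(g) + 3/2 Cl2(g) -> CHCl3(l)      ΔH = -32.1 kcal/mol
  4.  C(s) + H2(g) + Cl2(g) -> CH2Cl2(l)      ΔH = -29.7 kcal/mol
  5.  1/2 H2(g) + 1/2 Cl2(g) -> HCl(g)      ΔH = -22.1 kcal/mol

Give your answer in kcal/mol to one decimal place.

ΔH = 38.7 kcal/mol

eq. 1 × 2 (×2 to match 2 C2H5Cl(g) in the target): (2)·(-26.8) = -53.6 kcal/mol
eq. 2 reversed (reverse to put C2H3Cl(g) on the reactant side): -8.9 kcal/mol
eq. 3 as written (CHCl3(l) already on the product side): -32.1 kcal/mol
eq. 4 reversed and × 3 (reverse to put CH2Cl2(l) on the reactant side; scale by 3 for the 3 CH2Cl2(l)): (-3)·(-29.7) = +89.1 kcal/mol
eq. 5 reversed and × 2 (HCl(g) must end up as a reactant; scale by 2 for the 2 HCl(g)): (-2)·(-22.1) = +44.2 kcal/mol
ΔH = (2)·(-26.8) + (-1)·(+8.9) + (1)·(-32.1) + (-3)·(-29.7) + (-2)·(-22.1) = 38.7 kcal/mol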